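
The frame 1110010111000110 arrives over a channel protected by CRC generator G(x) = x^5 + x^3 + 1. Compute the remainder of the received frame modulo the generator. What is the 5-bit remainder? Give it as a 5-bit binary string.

00000

Modulo-2 division of 1110010111000110 by 101001:
  pos 0: 111001 XOR 101001 = 010000
  pos 1: 100000 XOR 101001 = 001001
  pos 3: 100111 XOR 101001 = 001110
  pos 5: 111010 XOR 101001 = 010011
  pos 6: 100110 XOR 101001 = 001111
  pos 8: 111101 XOR 101001 = 010100
  pos 9: 101001 XOR 101001 = 000000
Remainder = 00000 (zero — the frame passes the CRC check).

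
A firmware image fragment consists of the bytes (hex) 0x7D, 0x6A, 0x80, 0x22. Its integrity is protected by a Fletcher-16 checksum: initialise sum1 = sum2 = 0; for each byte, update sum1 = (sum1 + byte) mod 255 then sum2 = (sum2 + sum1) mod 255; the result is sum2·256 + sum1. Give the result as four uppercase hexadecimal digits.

Running sums (mod 255):
  after byte 0 (0x7D): sum1=125, sum2=125
  after byte 1 (0x6A): sum1=231, sum2=101
  after byte 2 (0x80): sum1=104, sum2=205
  after byte 3 (0x22): sum1=138, sum2=88
Checksum = sum2·256 + sum1 = 88·256 + 138 = 22666 = 0x588A.

588A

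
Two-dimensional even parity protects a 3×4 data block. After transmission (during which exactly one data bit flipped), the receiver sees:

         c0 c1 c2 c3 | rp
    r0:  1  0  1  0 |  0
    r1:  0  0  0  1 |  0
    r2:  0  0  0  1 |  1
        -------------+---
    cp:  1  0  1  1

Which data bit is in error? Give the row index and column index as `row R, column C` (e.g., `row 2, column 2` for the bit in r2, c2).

row 1, column 3

Recompute each row's even parity and compare to rp:
  r0: data parity 0, sent rp 0 → ok
  r1: data parity 1, sent rp 0 → mismatch
  r2: data parity 1, sent rp 1 → ok
Recompute each column's even parity and compare to cp:
  c0: data parity 1, sent cp 1 → ok
  c1: data parity 0, sent cp 0 → ok
  c2: data parity 1, sent cp 1 → ok
  c3: data parity 0, sent cp 1 → mismatch
Exactly one row (r1) and one column (c3) fail → the flipped bit is at their intersection.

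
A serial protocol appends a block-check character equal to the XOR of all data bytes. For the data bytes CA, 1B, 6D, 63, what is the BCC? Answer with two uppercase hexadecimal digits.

DF

XOR the bytes together:
  start with 0xCA
  0xCA ⊕ 0x1B = 0xD1
  0xD1 ⊕ 0x6D = 0xBC
  0xBC ⊕ 0x63 = 0xDF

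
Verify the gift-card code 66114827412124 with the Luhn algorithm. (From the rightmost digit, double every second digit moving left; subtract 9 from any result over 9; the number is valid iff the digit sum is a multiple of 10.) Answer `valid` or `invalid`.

invalid

From the right, keep odd positions and double even positions (subtract 9 from any doubled value over 9):
  doubled (positions 2,4,...): 4 4 8 4 8 2 3 → sum 33
  kept (positions 1,3,...): 4 1 1 7 8 1 6 → sum 28
Total = 61.
61 mod 10 = 1, so the number is invalid.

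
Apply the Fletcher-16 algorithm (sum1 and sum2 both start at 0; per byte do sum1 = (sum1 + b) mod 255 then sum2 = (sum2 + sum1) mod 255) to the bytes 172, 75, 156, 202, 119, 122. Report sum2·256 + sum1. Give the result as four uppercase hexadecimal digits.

C051

Running sums (mod 255):
  after byte 0 (172): sum1=172, sum2=172
  after byte 1 (75): sum1=247, sum2=164
  after byte 2 (156): sum1=148, sum2=57
  after byte 3 (202): sum1=95, sum2=152
  after byte 4 (119): sum1=214, sum2=111
  after byte 5 (122): sum1=81, sum2=192
Checksum = sum2·256 + sum1 = 192·256 + 81 = 49233 = 0xC051.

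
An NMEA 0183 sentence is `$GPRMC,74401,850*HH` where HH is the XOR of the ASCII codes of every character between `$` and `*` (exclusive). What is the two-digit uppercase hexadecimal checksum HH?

40

XOR the ASCII codes of the payload characters:
  'G' = 0x47 → acc = 0x47
  'P' = 0x50 → acc = 0x17
  'R' = 0x52 → acc = 0x45
  'M' = 0x4D → acc = 0x08
  'C' = 0x43 → acc = 0x4B
  ',' = 0x2C → acc = 0x67
  '7' = 0x37 → acc = 0x50
  '4' = 0x34 → acc = 0x64
  '4' = 0x34 → acc = 0x50
  '0' = 0x30 → acc = 0x60
  '1' = 0x31 → acc = 0x51
  ',' = 0x2C → acc = 0x7D
  '8' = 0x38 → acc = 0x45
  '5' = 0x35 → acc = 0x70
  '0' = 0x30 → acc = 0x40
Checksum = 0x40.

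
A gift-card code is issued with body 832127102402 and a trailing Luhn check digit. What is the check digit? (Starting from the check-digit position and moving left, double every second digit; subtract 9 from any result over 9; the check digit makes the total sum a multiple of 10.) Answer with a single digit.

0

Partial digits right→left: 2 0 4 2 0 1 7 2 1 2 3 8
Double every second digit counting from the check-digit position (so the 1st, 3rd, 5th, ... of the partial from the right).
  doubled (with −9 where >9): 4 8 0 5 2 6 → sum 25
  kept as-is: 0 2 1 2 2 8 → sum 15
Total = 25 + 15 = 40.
Check digit = (10 − (40 mod 10)) mod 10 = 0.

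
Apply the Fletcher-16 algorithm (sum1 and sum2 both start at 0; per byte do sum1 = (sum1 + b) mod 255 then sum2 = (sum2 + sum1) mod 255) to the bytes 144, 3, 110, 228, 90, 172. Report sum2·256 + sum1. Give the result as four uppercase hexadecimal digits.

Running sums (mod 255):
  after byte 0 (144): sum1=144, sum2=144
  after byte 1 (3): sum1=147, sum2=36
  after byte 2 (110): sum1=2, sum2=38
  after byte 3 (228): sum1=230, sum2=13
  after byte 4 (90): sum1=65, sum2=78
  after byte 5 (172): sum1=237, sum2=60
Checksum = sum2·256 + sum1 = 60·256 + 237 = 15597 = 0x3CED.

3CED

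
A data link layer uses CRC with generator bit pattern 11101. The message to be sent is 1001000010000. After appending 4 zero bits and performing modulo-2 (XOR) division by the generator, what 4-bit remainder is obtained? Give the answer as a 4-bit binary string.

Append 4 zeros: 10010000100000000. Divide by 11101 (XOR where the leading bit is 1):
  pos 0: 10010 XOR 11101 = 01111
  pos 1: 11110 XOR 11101 = 00011
  pos 4: 11001 XOR 11101 = 00100
  pos 6: 10000 XOR 11101 = 01101
  pos 7: 11010 XOR 11101 = 00111
  pos 9: 11100 XOR 11101 = 00001
Remainder (last 4 bits) = 1000. This is the CRC / FCS.

1000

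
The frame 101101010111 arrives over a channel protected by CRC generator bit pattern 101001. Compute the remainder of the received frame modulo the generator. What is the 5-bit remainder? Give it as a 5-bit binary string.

Modulo-2 division of 101101010111 by 101001:
  pos 0: 101101 XOR 101001 = 000100
  pos 3: 100010 XOR 101001 = 001011
  pos 5: 101111 XOR 101001 = 000110
Remainder = 01101 (nonzero — an error is detected).

01101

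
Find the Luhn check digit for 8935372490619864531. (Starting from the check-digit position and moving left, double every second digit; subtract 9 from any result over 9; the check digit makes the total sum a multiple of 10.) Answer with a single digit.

9

Partial digits right→left: 1 3 5 4 6 8 9 1 6 0 9 4 2 7 3 5 3 9 8
Double every second digit counting from the check-digit position (so the 1st, 3rd, 5th, ... of the partial from the right).
  doubled (with −9 where >9): 2 1 3 9 3 9 4 6 6 7 → sum 50
  kept as-is: 3 4 8 1 0 4 7 5 9 → sum 41
Total = 50 + 41 = 91.
Check digit = (10 − (91 mod 10)) mod 10 = 9.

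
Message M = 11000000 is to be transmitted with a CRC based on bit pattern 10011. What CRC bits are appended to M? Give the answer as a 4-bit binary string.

Append 4 zeros: 110000000000. Divide by 10011 (XOR where the leading bit is 1):
  pos 0: 11000 XOR 10011 = 01011
  pos 1: 10110 XOR 10011 = 00101
  pos 3: 10100 XOR 10011 = 00111
  pos 5: 11100 XOR 10011 = 01111
  pos 6: 11110 XOR 10011 = 01101
  pos 7: 11010 XOR 10011 = 01001
Remainder (last 4 bits) = 1001. This is the CRC / FCS.

1001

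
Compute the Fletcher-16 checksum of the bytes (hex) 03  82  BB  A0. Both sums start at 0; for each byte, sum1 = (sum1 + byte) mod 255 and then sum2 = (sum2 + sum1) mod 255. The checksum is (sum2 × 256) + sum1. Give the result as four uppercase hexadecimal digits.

ABE1

Running sums (mod 255):
  after byte 0 (03): sum1=3, sum2=3
  after byte 1 (82): sum1=133, sum2=136
  after byte 2 (BB): sum1=65, sum2=201
  after byte 3 (A0): sum1=225, sum2=171
Checksum = sum2·256 + sum1 = 171·256 + 225 = 44001 = 0xABE1.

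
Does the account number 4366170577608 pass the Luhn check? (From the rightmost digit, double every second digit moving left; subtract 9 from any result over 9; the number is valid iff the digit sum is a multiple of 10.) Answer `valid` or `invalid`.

From the right, keep odd positions and double even positions (subtract 9 from any doubled value over 9):
  doubled (positions 2,4,...): 0 5 1 5 3 6 → sum 20
  kept (positions 1,3,...): 8 6 7 0 1 6 4 → sum 32
Total = 52.
52 mod 10 = 2, so the number is invalid.

invalid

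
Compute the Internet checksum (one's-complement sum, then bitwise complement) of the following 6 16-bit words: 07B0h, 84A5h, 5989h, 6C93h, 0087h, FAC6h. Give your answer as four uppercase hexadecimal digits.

B23F

One's-complement addition (fold any carry out of bit 15 back into bit 0):
  0x07B0 + 0x84A5 = 0x08C55
  0x8C55 + 0x5989 = 0x0E5DE
  0xE5DE + 0x6C93 = 0x15271 → wrap carry → 0x5272
  0x5272 + 0x0087 = 0x052F9
  0x52F9 + 0xFAC6 = 0x14DBF → wrap carry → 0x4DC0
One's-complement sum = 0x4DC0.
Checksum = ~0x4DC0 & 0xFFFF = 0xB23F.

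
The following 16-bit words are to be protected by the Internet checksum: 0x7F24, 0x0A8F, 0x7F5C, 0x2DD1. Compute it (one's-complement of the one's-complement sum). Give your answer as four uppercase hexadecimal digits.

C91E

One's-complement addition (fold any carry out of bit 15 back into bit 0):
  0x7F24 + 0x0A8F = 0x089B3
  0x89B3 + 0x7F5C = 0x1090F → wrap carry → 0x0910
  0x0910 + 0x2DD1 = 0x036E1
One's-complement sum = 0x36E1.
Checksum = ~0x36E1 & 0xFFFF = 0xC91E.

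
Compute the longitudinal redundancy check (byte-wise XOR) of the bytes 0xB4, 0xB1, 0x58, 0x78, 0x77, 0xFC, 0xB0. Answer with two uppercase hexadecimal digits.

1E

XOR the bytes together:
  start with 0xB4
  0xB4 ⊕ 0xB1 = 0x05
  0x05 ⊕ 0x58 = 0x5D
  0x5D ⊕ 0x78 = 0x25
  0x25 ⊕ 0x77 = 0x52
  0x52 ⊕ 0xFC = 0xAE
  0xAE ⊕ 0xB0 = 0x1E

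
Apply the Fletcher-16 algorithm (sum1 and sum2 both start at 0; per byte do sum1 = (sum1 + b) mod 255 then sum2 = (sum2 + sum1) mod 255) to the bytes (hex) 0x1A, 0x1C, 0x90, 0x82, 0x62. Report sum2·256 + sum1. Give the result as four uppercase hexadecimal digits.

Running sums (mod 255):
  after byte 0 (0x1A): sum1=26, sum2=26
  after byte 1 (0x1C): sum1=54, sum2=80
  after byte 2 (0x90): sum1=198, sum2=23
  after byte 3 (0x82): sum1=73, sum2=96
  after byte 4 (0x62): sum1=171, sum2=12
Checksum = sum2·256 + sum1 = 12·256 + 171 = 3243 = 0x0CAB.

0CAB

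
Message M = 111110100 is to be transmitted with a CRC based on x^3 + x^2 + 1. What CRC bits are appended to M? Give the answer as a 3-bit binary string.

Append 3 zeros: 111110100000. Divide by 1101 (XOR where the leading bit is 1):
  pos 0: 1111 XOR 1101 = 0010
  pos 2: 1010 XOR 1101 = 0111
  pos 3: 1111 XOR 1101 = 0010
  pos 5: 1000 XOR 1101 = 0101
  pos 6: 1010 XOR 1101 = 0111
  pos 7: 1110 XOR 1101 = 0011
Remainder (last 3 bits) = 110. This is the CRC / FCS.

110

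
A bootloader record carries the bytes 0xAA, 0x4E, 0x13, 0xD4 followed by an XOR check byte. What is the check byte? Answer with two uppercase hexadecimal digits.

23

XOR the bytes together:
  start with 0xAA
  0xAA ⊕ 0x4E = 0xE4
  0xE4 ⊕ 0x13 = 0xF7
  0xF7 ⊕ 0xD4 = 0x23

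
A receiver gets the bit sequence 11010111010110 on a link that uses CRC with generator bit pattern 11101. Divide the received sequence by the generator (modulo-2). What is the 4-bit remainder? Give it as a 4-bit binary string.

Modulo-2 division of 11010111010110 by 11101:
  pos 0: 11010 XOR 11101 = 00111
  pos 2: 11111 XOR 11101 = 00010
  pos 5: 10101 XOR 11101 = 01000
  pos 6: 10000 XOR 11101 = 01101
  pos 7: 11011 XOR 11101 = 00110
  pos 9: 11010 XOR 11101 = 00111
Remainder = 0111 (nonzero — an error is detected).

0111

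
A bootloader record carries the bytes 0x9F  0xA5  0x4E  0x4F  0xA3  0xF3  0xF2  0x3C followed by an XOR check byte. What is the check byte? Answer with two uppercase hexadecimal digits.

XOR the bytes together:
  start with 0x9F
  0x9F ⊕ 0xA5 = 0x3A
  0x3A ⊕ 0x4E = 0x74
  0x74 ⊕ 0x4F = 0x3B
  0x3B ⊕ 0xA3 = 0x98
  0x98 ⊕ 0xF3 = 0x6B
  0x6B ⊕ 0xF2 = 0x99
  0x99 ⊕ 0x3C = 0xA5

A5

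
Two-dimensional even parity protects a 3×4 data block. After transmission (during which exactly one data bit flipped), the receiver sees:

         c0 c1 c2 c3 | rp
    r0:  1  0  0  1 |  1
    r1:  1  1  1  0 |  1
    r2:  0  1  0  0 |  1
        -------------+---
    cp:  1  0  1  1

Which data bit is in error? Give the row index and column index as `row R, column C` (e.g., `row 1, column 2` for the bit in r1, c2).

row 0, column 0

Recompute each row's even parity and compare to rp:
  r0: data parity 0, sent rp 1 → mismatch
  r1: data parity 1, sent rp 1 → ok
  r2: data parity 1, sent rp 1 → ok
Recompute each column's even parity and compare to cp:
  c0: data parity 0, sent cp 1 → mismatch
  c1: data parity 0, sent cp 0 → ok
  c2: data parity 1, sent cp 1 → ok
  c3: data parity 1, sent cp 1 → ok
Exactly one row (r0) and one column (c0) fail → the flipped bit is at their intersection.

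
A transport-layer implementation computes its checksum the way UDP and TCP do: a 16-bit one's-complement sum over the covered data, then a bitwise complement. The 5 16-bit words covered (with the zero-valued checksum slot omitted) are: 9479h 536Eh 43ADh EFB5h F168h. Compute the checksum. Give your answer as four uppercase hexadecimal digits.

One's-complement addition (fold any carry out of bit 15 back into bit 0):
  0x9479 + 0x536E = 0x0E7E7
  0xE7E7 + 0x43AD = 0x12B94 → wrap carry → 0x2B95
  0x2B95 + 0xEFB5 = 0x11B4A → wrap carry → 0x1B4B
  0x1B4B + 0xF168 = 0x10CB3 → wrap carry → 0x0CB4
One's-complement sum = 0x0CB4.
Checksum = ~0x0CB4 & 0xFFFF = 0xF34B.

F34B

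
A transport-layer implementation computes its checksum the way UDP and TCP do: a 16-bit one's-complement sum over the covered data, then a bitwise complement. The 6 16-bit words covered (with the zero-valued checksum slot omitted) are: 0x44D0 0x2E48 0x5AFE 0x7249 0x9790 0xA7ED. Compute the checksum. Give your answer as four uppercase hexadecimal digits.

8021

One's-complement addition (fold any carry out of bit 15 back into bit 0):
  0x44D0 + 0x2E48 = 0x07318
  0x7318 + 0x5AFE = 0x0CE16
  0xCE16 + 0x7249 = 0x1405F → wrap carry → 0x4060
  0x4060 + 0x9790 = 0x0D7F0
  0xD7F0 + 0xA7ED = 0x17FDD → wrap carry → 0x7FDE
One's-complement sum = 0x7FDE.
Checksum = ~0x7FDE & 0xFFFF = 0x8021.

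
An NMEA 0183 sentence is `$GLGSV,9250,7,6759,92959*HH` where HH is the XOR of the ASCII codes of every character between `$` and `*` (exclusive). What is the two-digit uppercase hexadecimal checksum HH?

XOR the ASCII codes of the payload characters:
  'G' = 0x47 → acc = 0x47
  'L' = 0x4C → acc = 0x0B
  'G' = 0x47 → acc = 0x4C
  'S' = 0x53 → acc = 0x1F
  'V' = 0x56 → acc = 0x49
  ',' = 0x2C → acc = 0x65
  '9' = 0x39 → acc = 0x5C
  '2' = 0x32 → acc = 0x6E
  '5' = 0x35 → acc = 0x5B
  '0' = 0x30 → acc = 0x6B
  ',' = 0x2C → acc = 0x47
  '7' = 0x37 → acc = 0x70
  ',' = 0x2C → acc = 0x5C
  '6' = 0x36 → acc = 0x6A
  '7' = 0x37 → acc = 0x5D
  '5' = 0x35 → acc = 0x68
  '9' = 0x39 → acc = 0x51
  ',' = 0x2C → acc = 0x7D
  '9' = 0x39 → acc = 0x44
  '2' = 0x32 → acc = 0x76
  '9' = 0x39 → acc = 0x4F
  '5' = 0x35 → acc = 0x7A
  '9' = 0x39 → acc = 0x43
Checksum = 0x43.

43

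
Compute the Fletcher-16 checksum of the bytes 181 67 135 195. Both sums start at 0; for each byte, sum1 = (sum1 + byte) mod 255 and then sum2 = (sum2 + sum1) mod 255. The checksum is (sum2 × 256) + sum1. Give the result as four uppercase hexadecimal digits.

Running sums (mod 255):
  after byte 0 (181): sum1=181, sum2=181
  after byte 1 (67): sum1=248, sum2=174
  after byte 2 (135): sum1=128, sum2=47
  after byte 3 (195): sum1=68, sum2=115
Checksum = sum2·256 + sum1 = 115·256 + 68 = 29508 = 0x7344.

7344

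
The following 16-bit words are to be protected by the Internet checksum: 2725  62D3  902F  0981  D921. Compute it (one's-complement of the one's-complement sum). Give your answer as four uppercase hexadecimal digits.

0335

One's-complement addition (fold any carry out of bit 15 back into bit 0):
  0x2725 + 0x62D3 = 0x089F8
  0x89F8 + 0x902F = 0x11A27 → wrap carry → 0x1A28
  0x1A28 + 0x0981 = 0x023A9
  0x23A9 + 0xD921 = 0x0FCCA
One's-complement sum = 0xFCCA.
Checksum = ~0xFCCA & 0xFFFF = 0x0335.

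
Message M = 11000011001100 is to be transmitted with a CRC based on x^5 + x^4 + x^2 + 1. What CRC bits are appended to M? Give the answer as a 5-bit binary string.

00011

Append 5 zeros: 1100001100110000000. Divide by 110101 (XOR where the leading bit is 1):
  pos 0: 110000 XOR 110101 = 000101
  pos 3: 101110 XOR 110101 = 011011
  pos 4: 110110 XOR 110101 = 000011
  pos 8: 111100 XOR 110101 = 001001
  pos 10: 100100 XOR 110101 = 010001
  pos 11: 100010 XOR 110101 = 010111
  pos 12: 101110 XOR 110101 = 011011
  pos 13: 110110 XOR 110101 = 000011
Remainder (last 5 bits) = 00011. This is the CRC / FCS.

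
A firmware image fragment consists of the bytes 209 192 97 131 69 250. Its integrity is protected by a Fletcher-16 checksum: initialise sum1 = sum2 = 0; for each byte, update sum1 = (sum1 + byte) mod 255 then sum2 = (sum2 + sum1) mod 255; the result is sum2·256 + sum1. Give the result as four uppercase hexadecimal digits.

44B7

Running sums (mod 255):
  after byte 0 (209): sum1=209, sum2=209
  after byte 1 (192): sum1=146, sum2=100
  after byte 2 (97): sum1=243, sum2=88
  after byte 3 (131): sum1=119, sum2=207
  after byte 4 (69): sum1=188, sum2=140
  after byte 5 (250): sum1=183, sum2=68
Checksum = sum2·256 + sum1 = 68·256 + 183 = 17591 = 0x44B7.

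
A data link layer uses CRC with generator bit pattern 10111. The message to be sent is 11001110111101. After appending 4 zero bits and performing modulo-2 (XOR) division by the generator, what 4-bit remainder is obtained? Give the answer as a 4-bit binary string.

Append 4 zeros: 110011101111010000. Divide by 10111 (XOR where the leading bit is 1):
  pos 0: 11001 XOR 10111 = 01110
  pos 1: 11101 XOR 10111 = 01010
  pos 2: 10101 XOR 10111 = 00010
  pos 5: 10011 XOR 10111 = 00100
  pos 7: 10011 XOR 10111 = 00100
  pos 9: 10001 XOR 10111 = 00110
  pos 11: 11000 XOR 10111 = 01111
  pos 12: 11110 XOR 10111 = 01001
  pos 13: 10010 XOR 10111 = 00101
Remainder (last 4 bits) = 0101. This is the CRC / FCS.

0101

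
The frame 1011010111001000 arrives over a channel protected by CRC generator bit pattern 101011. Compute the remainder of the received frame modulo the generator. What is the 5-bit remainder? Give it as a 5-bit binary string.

Modulo-2 division of 1011010111001000 by 101011:
  pos 0: 101101 XOR 101011 = 000110
  pos 3: 110011 XOR 101011 = 011000
  pos 4: 110001 XOR 101011 = 011010
  pos 5: 110100 XOR 101011 = 011111
  pos 6: 111110 XOR 101011 = 010101
  pos 7: 101011 XOR 101011 = 000000
Remainder = 00000 (zero — the frame passes the CRC check).

00000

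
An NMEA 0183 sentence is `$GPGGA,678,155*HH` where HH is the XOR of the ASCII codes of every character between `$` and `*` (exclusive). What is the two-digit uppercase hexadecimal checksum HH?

5E

XOR the ASCII codes of the payload characters:
  'G' = 0x47 → acc = 0x47
  'P' = 0x50 → acc = 0x17
  'G' = 0x47 → acc = 0x50
  'G' = 0x47 → acc = 0x17
  'A' = 0x41 → acc = 0x56
  ',' = 0x2C → acc = 0x7A
  '6' = 0x36 → acc = 0x4C
  '7' = 0x37 → acc = 0x7B
  '8' = 0x38 → acc = 0x43
  ',' = 0x2C → acc = 0x6F
  '1' = 0x31 → acc = 0x5E
  '5' = 0x35 → acc = 0x6B
  '5' = 0x35 → acc = 0x5E
Checksum = 0x5E.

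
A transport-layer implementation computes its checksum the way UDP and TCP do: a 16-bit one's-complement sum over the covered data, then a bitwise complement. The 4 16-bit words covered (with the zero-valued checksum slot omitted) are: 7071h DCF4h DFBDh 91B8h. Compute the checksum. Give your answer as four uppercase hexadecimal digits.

4123

One's-complement addition (fold any carry out of bit 15 back into bit 0):
  0x7071 + 0xDCF4 = 0x14D65 → wrap carry → 0x4D66
  0x4D66 + 0xDFBD = 0x12D23 → wrap carry → 0x2D24
  0x2D24 + 0x91B8 = 0x0BEDC
One's-complement sum = 0xBEDC.
Checksum = ~0xBEDC & 0xFFFF = 0x4123.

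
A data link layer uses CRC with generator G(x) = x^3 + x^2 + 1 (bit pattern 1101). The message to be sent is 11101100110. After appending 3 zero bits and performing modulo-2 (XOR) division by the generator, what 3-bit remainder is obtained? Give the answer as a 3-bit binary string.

000

Append 3 zeros: 11101100110000. Divide by 1101 (XOR where the leading bit is 1):
  pos 0: 1110 XOR 1101 = 0011
  pos 2: 1111 XOR 1101 = 0010
  pos 4: 1000 XOR 1101 = 0101
  pos 5: 1011 XOR 1101 = 0110
  pos 6: 1101 XOR 1101 = 0000
Remainder (last 3 bits) = 000. This is the CRC / FCS.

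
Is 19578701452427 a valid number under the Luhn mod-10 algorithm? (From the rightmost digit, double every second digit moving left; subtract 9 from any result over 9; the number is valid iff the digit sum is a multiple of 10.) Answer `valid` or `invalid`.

invalid

From the right, keep odd positions and double even positions (subtract 9 from any doubled value over 9):
  doubled (positions 2,4,...): 4 4 8 0 7 1 2 → sum 26
  kept (positions 1,3,...): 7 4 5 1 7 7 9 → sum 40
Total = 66.
66 mod 10 = 6, so the number is invalid.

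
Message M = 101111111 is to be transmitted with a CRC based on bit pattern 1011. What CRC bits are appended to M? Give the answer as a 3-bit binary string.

Append 3 zeros: 101111111000. Divide by 1011 (XOR where the leading bit is 1):
  pos 0: 1011 XOR 1011 = 0000
  pos 4: 1111 XOR 1011 = 0100
  pos 5: 1001 XOR 1011 = 0010
  pos 7: 1000 XOR 1011 = 0011
Remainder (last 3 bits) = 110. This is the CRC / FCS.

110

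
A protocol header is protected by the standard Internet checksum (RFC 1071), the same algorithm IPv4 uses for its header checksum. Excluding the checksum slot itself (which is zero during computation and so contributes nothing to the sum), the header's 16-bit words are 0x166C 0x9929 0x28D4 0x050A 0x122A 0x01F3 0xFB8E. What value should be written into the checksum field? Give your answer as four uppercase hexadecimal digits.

12E0

One's-complement addition (fold any carry out of bit 15 back into bit 0):
  0x166C + 0x9929 = 0x0AF95
  0xAF95 + 0x28D4 = 0x0D869
  0xD869 + 0x050A = 0x0DD73
  0xDD73 + 0x122A = 0x0EF9D
  0xEF9D + 0x01F3 = 0x0F190
  0xF190 + 0xFB8E = 0x1ED1E → wrap carry → 0xED1F
One's-complement sum = 0xED1F.
Checksum = ~0xED1F & 0xFFFF = 0x12E0.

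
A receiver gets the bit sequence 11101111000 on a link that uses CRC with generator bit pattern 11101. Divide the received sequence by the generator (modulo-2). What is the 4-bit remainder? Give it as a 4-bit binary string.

0010

Modulo-2 division of 11101111000 by 11101:
  pos 0: 11101 XOR 11101 = 00000
  pos 5: 11100 XOR 11101 = 00001
Remainder = 0010 (nonzero — an error is detected).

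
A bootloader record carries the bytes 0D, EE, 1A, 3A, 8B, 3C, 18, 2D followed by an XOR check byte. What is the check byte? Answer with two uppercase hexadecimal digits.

41

XOR the bytes together:
  start with 0x0D
  0x0D ⊕ 0xEE = 0xE3
  0xE3 ⊕ 0x1A = 0xF9
  0xF9 ⊕ 0x3A = 0xC3
  0xC3 ⊕ 0x8B = 0x48
  0x48 ⊕ 0x3C = 0x74
  0x74 ⊕ 0x18 = 0x6C
  0x6C ⊕ 0x2D = 0x41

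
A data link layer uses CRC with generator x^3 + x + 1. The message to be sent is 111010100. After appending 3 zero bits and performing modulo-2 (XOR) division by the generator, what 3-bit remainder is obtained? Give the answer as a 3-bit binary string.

111

Append 3 zeros: 111010100000. Divide by 1011 (XOR where the leading bit is 1):
  pos 0: 1110 XOR 1011 = 0101
  pos 1: 1011 XOR 1011 = 0000
  pos 6: 1000 XOR 1011 = 0011
  pos 8: 1100 XOR 1011 = 0111
Remainder (last 3 bits) = 111. This is the CRC / FCS.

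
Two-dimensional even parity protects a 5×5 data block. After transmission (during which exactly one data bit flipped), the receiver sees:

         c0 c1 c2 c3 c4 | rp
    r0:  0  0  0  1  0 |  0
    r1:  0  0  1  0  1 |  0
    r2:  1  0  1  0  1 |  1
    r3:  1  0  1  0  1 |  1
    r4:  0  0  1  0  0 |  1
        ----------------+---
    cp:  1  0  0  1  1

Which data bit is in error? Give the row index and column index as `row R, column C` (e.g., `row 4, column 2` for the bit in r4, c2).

Recompute each row's even parity and compare to rp:
  r0: data parity 1, sent rp 0 → mismatch
  r1: data parity 0, sent rp 0 → ok
  r2: data parity 1, sent rp 1 → ok
  r3: data parity 1, sent rp 1 → ok
  r4: data parity 1, sent rp 1 → ok
Recompute each column's even parity and compare to cp:
  c0: data parity 0, sent cp 1 → mismatch
  c1: data parity 0, sent cp 0 → ok
  c2: data parity 0, sent cp 0 → ok
  c3: data parity 1, sent cp 1 → ok
  c4: data parity 1, sent cp 1 → ok
Exactly one row (r0) and one column (c0) fail → the flipped bit is at their intersection.

row 0, column 0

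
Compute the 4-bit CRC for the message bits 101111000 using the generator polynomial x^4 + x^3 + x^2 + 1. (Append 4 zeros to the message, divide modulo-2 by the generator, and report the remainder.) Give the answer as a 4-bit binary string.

1000

Append 4 zeros: 1011110000000. Divide by 11101 (XOR where the leading bit is 1):
  pos 0: 10111 XOR 11101 = 01010
  pos 1: 10101 XOR 11101 = 01000
  pos 2: 10000 XOR 11101 = 01101
  pos 3: 11010 XOR 11101 = 00111
  pos 5: 11100 XOR 11101 = 00001
Remainder (last 4 bits) = 1000. This is the CRC / FCS.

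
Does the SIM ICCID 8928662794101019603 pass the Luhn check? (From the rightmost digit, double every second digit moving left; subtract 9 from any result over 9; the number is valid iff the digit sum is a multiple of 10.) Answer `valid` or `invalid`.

From the right, keep odd positions and double even positions (subtract 9 from any doubled value over 9):
  doubled (positions 2,4,...): 0 9 0 0 8 5 3 7 9 → sum 41
  kept (positions 1,3,...): 3 6 1 1 1 9 2 6 2 8 → sum 39
Total = 80.
80 mod 10 = 0, so the number is valid.

valid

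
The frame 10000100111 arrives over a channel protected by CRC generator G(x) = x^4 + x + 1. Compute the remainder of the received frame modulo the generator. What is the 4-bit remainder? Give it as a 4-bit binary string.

Modulo-2 division of 10000100111 by 10011:
  pos 0: 10000 XOR 10011 = 00011
  pos 3: 11100 XOR 10011 = 01111
  pos 4: 11111 XOR 10011 = 01100
  pos 5: 11001 XOR 10011 = 01010
  pos 6: 10101 XOR 10011 = 00110
Remainder = 0110 (nonzero — an error is detected).

0110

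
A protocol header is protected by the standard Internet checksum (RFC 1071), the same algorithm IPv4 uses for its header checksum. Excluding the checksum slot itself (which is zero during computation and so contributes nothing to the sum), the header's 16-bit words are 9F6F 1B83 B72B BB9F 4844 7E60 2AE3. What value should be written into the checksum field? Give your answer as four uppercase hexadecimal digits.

E0B9

One's-complement addition (fold any carry out of bit 15 back into bit 0):
  0x9F6F + 0x1B83 = 0x0BAF2
  0xBAF2 + 0xB72B = 0x1721D → wrap carry → 0x721E
  0x721E + 0xBB9F = 0x12DBD → wrap carry → 0x2DBE
  0x2DBE + 0x4844 = 0x07602
  0x7602 + 0x7E60 = 0x0F462
  0xF462 + 0x2AE3 = 0x11F45 → wrap carry → 0x1F46
One's-complement sum = 0x1F46.
Checksum = ~0x1F46 & 0xFFFF = 0xE0B9.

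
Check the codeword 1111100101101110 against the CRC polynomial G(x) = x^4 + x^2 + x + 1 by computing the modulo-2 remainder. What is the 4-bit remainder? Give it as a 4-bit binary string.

Modulo-2 division of 1111100101101110 by 10111:
  pos 0: 11111 XOR 10111 = 01000
  pos 1: 10000 XOR 10111 = 00111
  pos 3: 11101 XOR 10111 = 01010
  pos 4: 10100 XOR 10111 = 00011
  pos 7: 11110 XOR 10111 = 01001
  pos 8: 10011 XOR 10111 = 00100
  pos 10: 10011 XOR 10111 = 00100
Remainder = 1000 (nonzero — an error is detected).

1000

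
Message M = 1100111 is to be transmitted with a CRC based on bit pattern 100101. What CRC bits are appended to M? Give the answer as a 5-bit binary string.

01101

Append 5 zeros: 110011100000. Divide by 100101 (XOR where the leading bit is 1):
  pos 0: 110011 XOR 100101 = 010110
  pos 1: 101101 XOR 100101 = 001000
  pos 3: 100000 XOR 100101 = 000101
  pos 6: 101000 XOR 100101 = 001101
Remainder (last 5 bits) = 01101. This is the CRC / FCS.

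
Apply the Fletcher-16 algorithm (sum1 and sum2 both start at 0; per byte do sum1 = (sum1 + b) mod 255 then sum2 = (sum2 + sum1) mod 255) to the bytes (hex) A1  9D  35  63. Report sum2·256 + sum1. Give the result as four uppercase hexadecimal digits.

2DD7

Running sums (mod 255):
  after byte 0 (A1): sum1=161, sum2=161
  after byte 1 (9D): sum1=63, sum2=224
  after byte 2 (35): sum1=116, sum2=85
  after byte 3 (63): sum1=215, sum2=45
Checksum = sum2·256 + sum1 = 45·256 + 215 = 11735 = 0x2DD7.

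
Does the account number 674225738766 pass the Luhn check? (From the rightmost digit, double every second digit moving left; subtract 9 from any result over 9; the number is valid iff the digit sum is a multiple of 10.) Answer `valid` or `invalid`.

valid

From the right, keep odd positions and double even positions (subtract 9 from any doubled value over 9):
  doubled (positions 2,4,...): 3 7 5 4 8 3 → sum 30
  kept (positions 1,3,...): 6 7 3 5 2 7 → sum 30
Total = 60.
60 mod 10 = 0, so the number is valid.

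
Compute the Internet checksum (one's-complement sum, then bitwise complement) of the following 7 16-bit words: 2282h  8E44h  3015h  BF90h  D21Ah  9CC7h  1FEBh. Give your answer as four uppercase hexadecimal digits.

One's-complement addition (fold any carry out of bit 15 back into bit 0):
  0x2282 + 0x8E44 = 0x0B0C6
  0xB0C6 + 0x3015 = 0x0E0DB
  0xE0DB + 0xBF90 = 0x1A06B → wrap carry → 0xA06C
  0xA06C + 0xD21A = 0x17286 → wrap carry → 0x7287
  0x7287 + 0x9CC7 = 0x10F4E → wrap carry → 0x0F4F
  0x0F4F + 0x1FEB = 0x02F3A
One's-complement sum = 0x2F3A.
Checksum = ~0x2F3A & 0xFFFF = 0xD0C5.

D0C5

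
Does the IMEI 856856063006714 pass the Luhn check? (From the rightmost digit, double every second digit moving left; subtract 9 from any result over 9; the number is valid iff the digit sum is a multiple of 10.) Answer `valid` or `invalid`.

From the right, keep odd positions and double even positions (subtract 9 from any doubled value over 9):
  doubled (positions 2,4,...): 2 3 0 3 3 7 1 → sum 19
  kept (positions 1,3,...): 4 7 0 3 0 5 6 8 → sum 33
Total = 52.
52 mod 10 = 2, so the number is invalid.

invalid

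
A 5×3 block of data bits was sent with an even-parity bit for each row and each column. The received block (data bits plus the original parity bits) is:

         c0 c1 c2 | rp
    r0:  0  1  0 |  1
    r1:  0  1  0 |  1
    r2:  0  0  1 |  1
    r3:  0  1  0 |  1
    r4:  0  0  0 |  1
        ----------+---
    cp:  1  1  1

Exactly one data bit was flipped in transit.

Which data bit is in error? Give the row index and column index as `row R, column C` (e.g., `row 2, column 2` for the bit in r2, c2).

row 4, column 0

Recompute each row's even parity and compare to rp:
  r0: data parity 1, sent rp 1 → ok
  r1: data parity 1, sent rp 1 → ok
  r2: data parity 1, sent rp 1 → ok
  r3: data parity 1, sent rp 1 → ok
  r4: data parity 0, sent rp 1 → mismatch
Recompute each column's even parity and compare to cp:
  c0: data parity 0, sent cp 1 → mismatch
  c1: data parity 1, sent cp 1 → ok
  c2: data parity 1, sent cp 1 → ok
Exactly one row (r4) and one column (c0) fail → the flipped bit is at their intersection.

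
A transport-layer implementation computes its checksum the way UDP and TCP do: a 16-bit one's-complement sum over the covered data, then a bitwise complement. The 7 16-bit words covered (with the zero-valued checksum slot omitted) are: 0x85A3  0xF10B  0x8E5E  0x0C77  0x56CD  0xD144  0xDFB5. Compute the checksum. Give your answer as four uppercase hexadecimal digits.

One's-complement addition (fold any carry out of bit 15 back into bit 0):
  0x85A3 + 0xF10B = 0x176AE → wrap carry → 0x76AF
  0x76AF + 0x8E5E = 0x1050D → wrap carry → 0x050E
  0x050E + 0x0C77 = 0x01185
  0x1185 + 0x56CD = 0x06852
  0x6852 + 0xD144 = 0x13996 → wrap carry → 0x3997
  0x3997 + 0xDFB5 = 0x1194C → wrap carry → 0x194D
One's-complement sum = 0x194D.
Checksum = ~0x194D & 0xFFFF = 0xE6B2.

E6B2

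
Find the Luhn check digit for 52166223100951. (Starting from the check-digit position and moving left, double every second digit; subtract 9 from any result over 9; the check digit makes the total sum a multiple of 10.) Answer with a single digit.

Partial digits right→left: 1 5 9 0 0 1 3 2 2 6 6 1 2 5
Double every second digit counting from the check-digit position (so the 1st, 3rd, 5th, ... of the partial from the right).
  doubled (with −9 where >9): 2 9 0 6 4 3 4 → sum 28
  kept as-is: 5 0 1 2 6 1 5 → sum 20
Total = 28 + 20 = 48.
Check digit = (10 − (48 mod 10)) mod 10 = 2.

2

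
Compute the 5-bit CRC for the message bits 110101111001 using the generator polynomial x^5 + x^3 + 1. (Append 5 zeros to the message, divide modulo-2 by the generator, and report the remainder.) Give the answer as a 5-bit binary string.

01101

Append 5 zeros: 11010111100100000. Divide by 101001 (XOR where the leading bit is 1):
  pos 0: 110101 XOR 101001 = 011100
  pos 1: 111001 XOR 101001 = 010000
  pos 2: 100001 XOR 101001 = 001000
  pos 4: 100010 XOR 101001 = 001011
  pos 6: 101101 XOR 101001 = 000100
  pos 9: 100000 XOR 101001 = 001001
  pos 11: 100100 XOR 101001 = 001101
Remainder (last 5 bits) = 01101. This is the CRC / FCS.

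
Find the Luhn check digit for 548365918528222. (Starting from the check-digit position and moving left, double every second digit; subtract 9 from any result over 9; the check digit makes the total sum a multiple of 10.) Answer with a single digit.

Partial digits right→left: 2 2 2 8 2 5 8 1 9 5 6 3 8 4 5
Double every second digit counting from the check-digit position (so the 1st, 3rd, 5th, ... of the partial from the right).
  doubled (with −9 where >9): 4 4 4 7 9 3 7 1 → sum 39
  kept as-is: 2 8 5 1 5 3 4 → sum 28
Total = 39 + 28 = 67.
Check digit = (10 − (67 mod 10)) mod 10 = 3.

3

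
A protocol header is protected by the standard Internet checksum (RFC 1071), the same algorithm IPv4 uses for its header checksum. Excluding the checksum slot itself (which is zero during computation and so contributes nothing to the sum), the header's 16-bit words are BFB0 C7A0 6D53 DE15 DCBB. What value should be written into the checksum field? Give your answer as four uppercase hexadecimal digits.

One's-complement addition (fold any carry out of bit 15 back into bit 0):
  0xBFB0 + 0xC7A0 = 0x18750 → wrap carry → 0x8751
  0x8751 + 0x6D53 = 0x0F4A4
  0xF4A4 + 0xDE15 = 0x1D2B9 → wrap carry → 0xD2BA
  0xD2BA + 0xDCBB = 0x1AF75 → wrap carry → 0xAF76
One's-complement sum = 0xAF76.
Checksum = ~0xAF76 & 0xFFFF = 0x5089.

5089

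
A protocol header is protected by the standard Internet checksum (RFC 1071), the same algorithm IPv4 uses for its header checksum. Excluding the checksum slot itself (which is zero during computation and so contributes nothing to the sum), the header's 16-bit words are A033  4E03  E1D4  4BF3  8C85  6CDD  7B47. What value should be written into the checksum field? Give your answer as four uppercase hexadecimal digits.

6F56

One's-complement addition (fold any carry out of bit 15 back into bit 0):
  0xA033 + 0x4E03 = 0x0EE36
  0xEE36 + 0xE1D4 = 0x1D00A → wrap carry → 0xD00B
  0xD00B + 0x4BF3 = 0x11BFE → wrap carry → 0x1BFF
  0x1BFF + 0x8C85 = 0x0A884
  0xA884 + 0x6CDD = 0x11561 → wrap carry → 0x1562
  0x1562 + 0x7B47 = 0x090A9
One's-complement sum = 0x90A9.
Checksum = ~0x90A9 & 0xFFFF = 0x6F56.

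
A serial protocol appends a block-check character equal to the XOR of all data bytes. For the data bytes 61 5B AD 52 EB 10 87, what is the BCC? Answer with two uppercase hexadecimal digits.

B9

XOR the bytes together:
  start with 0x61
  0x61 ⊕ 0x5B = 0x3A
  0x3A ⊕ 0xAD = 0x97
  0x97 ⊕ 0x52 = 0xC5
  0xC5 ⊕ 0xEB = 0x2E
  0x2E ⊕ 0x10 = 0x3E
  0x3E ⊕ 0x87 = 0xB9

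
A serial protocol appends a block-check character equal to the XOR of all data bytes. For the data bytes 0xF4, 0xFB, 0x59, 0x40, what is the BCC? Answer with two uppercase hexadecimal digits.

16

XOR the bytes together:
  start with 0xF4
  0xF4 ⊕ 0xFB = 0x0F
  0x0F ⊕ 0x59 = 0x56
  0x56 ⊕ 0x40 = 0x16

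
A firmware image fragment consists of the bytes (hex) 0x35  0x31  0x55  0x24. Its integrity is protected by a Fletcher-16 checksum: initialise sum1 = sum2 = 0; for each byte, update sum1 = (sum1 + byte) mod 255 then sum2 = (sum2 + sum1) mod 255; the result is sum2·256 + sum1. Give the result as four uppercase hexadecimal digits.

37DF

Running sums (mod 255):
  after byte 0 (0x35): sum1=53, sum2=53
  after byte 1 (0x31): sum1=102, sum2=155
  after byte 2 (0x55): sum1=187, sum2=87
  after byte 3 (0x24): sum1=223, sum2=55
Checksum = sum2·256 + sum1 = 55·256 + 223 = 14303 = 0x37DF.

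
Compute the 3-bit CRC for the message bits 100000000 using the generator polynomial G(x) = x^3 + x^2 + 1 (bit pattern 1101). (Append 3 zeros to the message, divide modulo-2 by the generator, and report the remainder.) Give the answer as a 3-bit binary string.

111

Append 3 zeros: 100000000000. Divide by 1101 (XOR where the leading bit is 1):
  pos 0: 1000 XOR 1101 = 0101
  pos 1: 1010 XOR 1101 = 0111
  pos 2: 1110 XOR 1101 = 0011
  pos 4: 1100 XOR 1101 = 0001
  pos 7: 1000 XOR 1101 = 0101
  pos 8: 1010 XOR 1101 = 0111
Remainder (last 3 bits) = 111. This is the CRC / FCS.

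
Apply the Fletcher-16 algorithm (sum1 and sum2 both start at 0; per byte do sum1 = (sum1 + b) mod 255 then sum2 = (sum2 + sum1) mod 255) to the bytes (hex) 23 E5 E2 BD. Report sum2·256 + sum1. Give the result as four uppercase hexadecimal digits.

C1A9

Running sums (mod 255):
  after byte 0 (23): sum1=35, sum2=35
  after byte 1 (E5): sum1=9, sum2=44
  after byte 2 (E2): sum1=235, sum2=24
  after byte 3 (BD): sum1=169, sum2=193
Checksum = sum2·256 + sum1 = 193·256 + 169 = 49577 = 0xC1A9.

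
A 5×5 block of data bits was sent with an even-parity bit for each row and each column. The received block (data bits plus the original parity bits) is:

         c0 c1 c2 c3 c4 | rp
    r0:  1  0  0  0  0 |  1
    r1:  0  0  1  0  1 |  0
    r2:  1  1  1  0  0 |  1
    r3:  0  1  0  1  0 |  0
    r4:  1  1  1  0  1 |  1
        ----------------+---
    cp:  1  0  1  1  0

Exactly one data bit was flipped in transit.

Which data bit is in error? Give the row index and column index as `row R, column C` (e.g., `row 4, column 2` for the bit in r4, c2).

row 4, column 1

Recompute each row's even parity and compare to rp:
  r0: data parity 1, sent rp 1 → ok
  r1: data parity 0, sent rp 0 → ok
  r2: data parity 1, sent rp 1 → ok
  r3: data parity 0, sent rp 0 → ok
  r4: data parity 0, sent rp 1 → mismatch
Recompute each column's even parity and compare to cp:
  c0: data parity 1, sent cp 1 → ok
  c1: data parity 1, sent cp 0 → mismatch
  c2: data parity 1, sent cp 1 → ok
  c3: data parity 1, sent cp 1 → ok
  c4: data parity 0, sent cp 0 → ok
Exactly one row (r4) and one column (c1) fail → the flipped bit is at their intersection.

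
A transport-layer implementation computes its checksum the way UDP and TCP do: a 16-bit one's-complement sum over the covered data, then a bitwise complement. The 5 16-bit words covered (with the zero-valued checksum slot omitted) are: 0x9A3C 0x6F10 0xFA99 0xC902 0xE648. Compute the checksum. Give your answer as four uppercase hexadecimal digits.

One's-complement addition (fold any carry out of bit 15 back into bit 0):
  0x9A3C + 0x6F10 = 0x1094C → wrap carry → 0x094D
  0x094D + 0xFA99 = 0x103E6 → wrap carry → 0x03E7
  0x03E7 + 0xC902 = 0x0CCE9
  0xCCE9 + 0xE648 = 0x1B331 → wrap carry → 0xB332
One's-complement sum = 0xB332.
Checksum = ~0xB332 & 0xFFFF = 0x4CCD.

4CCD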